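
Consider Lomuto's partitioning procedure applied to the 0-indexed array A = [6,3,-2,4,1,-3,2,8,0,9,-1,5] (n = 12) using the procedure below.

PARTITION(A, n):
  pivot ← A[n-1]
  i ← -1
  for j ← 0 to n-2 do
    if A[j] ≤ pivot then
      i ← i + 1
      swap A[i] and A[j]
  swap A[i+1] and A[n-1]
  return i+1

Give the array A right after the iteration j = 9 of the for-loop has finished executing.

pivot=5, i=-1
j=0: 6>5, skip
j=1: 3≤5, i=0, swap(0,1) ⇒ [3,6,-2,4,1,-3,2,8,0,9,-1,5]
j=2: -2≤5, i=1, swap(1,2) ⇒ [3,-2,6,4,1,-3,2,8,0,9,-1,5]
j=3: 4≤5, i=2, swap(2,3) ⇒ [3,-2,4,6,1,-3,2,8,0,9,-1,5]
j=4: 1≤5, i=3, swap(3,4) ⇒ [3,-2,4,1,6,-3,2,8,0,9,-1,5]
j=5: -3≤5, i=4, swap(4,5) ⇒ [3,-2,4,1,-3,6,2,8,0,9,-1,5]
j=6: 2≤5, i=5, swap(5,6) ⇒ [3,-2,4,1,-3,2,6,8,0,9,-1,5]
j=7: 8>5, skip
j=8: 0≤5, i=6, swap(6,8) ⇒ [3,-2,4,1,-3,2,0,8,6,9,-1,5]
j=9: 9>5, skip
(after j=9) A = [3,-2,4,1,-3,2,0,8,6,9,-1,5]

[3,-2,4,1,-3,2,0,8,6,9,-1,5]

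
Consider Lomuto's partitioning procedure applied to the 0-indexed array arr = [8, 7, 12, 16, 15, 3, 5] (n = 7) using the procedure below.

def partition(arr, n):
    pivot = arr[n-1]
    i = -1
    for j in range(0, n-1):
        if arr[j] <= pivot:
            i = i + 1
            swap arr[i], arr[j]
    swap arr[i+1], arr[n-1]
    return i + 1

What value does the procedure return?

1

pivot = arr[6] = 5; i = -1
j=0: arr[0]=8 > 5 → no swap
j=1: arr[1]=7 > 5 → no swap
j=2: arr[2]=12 > 5 → no swap
j=3: arr[3]=16 > 5 → no swap
j=4: arr[4]=15 > 5 → no swap
j=5: arr[5]=3 ≤ 5 → i=0, swap arr[0],arr[5] → [3, 7, 12, 16, 15, 8, 5]
final swap arr[1],arr[6] → [3, 5, 12, 16, 15, 8, 7]; return 1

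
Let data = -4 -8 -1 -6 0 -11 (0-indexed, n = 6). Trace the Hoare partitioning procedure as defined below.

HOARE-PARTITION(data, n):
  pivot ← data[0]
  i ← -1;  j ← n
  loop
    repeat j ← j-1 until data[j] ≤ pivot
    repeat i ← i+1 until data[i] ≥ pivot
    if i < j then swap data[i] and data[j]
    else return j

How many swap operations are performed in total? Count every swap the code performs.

2

pivot = data[0] = -4; i = -1, j = 6
j→5 (data[5]=-11≤-4), i→0 (data[0]=-4≥-4); i<j, swap → -11 -8 -1 -6 0 -4
j→3 (data[3]=-6≤-4), i→2 (data[2]=-1≥-4); i<j, swap → -11 -8 -6 -1 0 -4
j→2, i→3; i≥j, return j=2. data = -11 -8 -6 -1 0 -4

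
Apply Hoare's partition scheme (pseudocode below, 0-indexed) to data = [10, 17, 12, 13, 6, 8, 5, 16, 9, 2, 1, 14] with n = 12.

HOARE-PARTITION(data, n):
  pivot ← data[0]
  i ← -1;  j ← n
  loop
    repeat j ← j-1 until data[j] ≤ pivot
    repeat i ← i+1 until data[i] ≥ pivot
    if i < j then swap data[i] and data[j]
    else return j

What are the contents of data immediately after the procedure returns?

pivot = data[0] = 10; i = -1, j = 12
j→10 (data[10]=1≤10), i→0 (data[0]=10≥10); i<j, swap → [1, 17, 12, 13, 6, 8, 5, 16, 9, 2, 10, 14]
j→9 (data[9]=2≤10), i→1 (data[1]=17≥10); i<j, swap → [1, 2, 12, 13, 6, 8, 5, 16, 9, 17, 10, 14]
j→8 (data[8]=9≤10), i→2 (data[2]=12≥10); i<j, swap → [1, 2, 9, 13, 6, 8, 5, 16, 12, 17, 10, 14]
j→6 (data[6]=5≤10), i→3 (data[3]=13≥10); i<j, swap → [1, 2, 9, 5, 6, 8, 13, 16, 12, 17, 10, 14]
j→5, i→6; i≥j, return j=5. data = [1, 2, 9, 5, 6, 8, 13, 16, 12, 17, 10, 14]

[1, 2, 9, 5, 6, 8, 13, 16, 12, 17, 10, 14]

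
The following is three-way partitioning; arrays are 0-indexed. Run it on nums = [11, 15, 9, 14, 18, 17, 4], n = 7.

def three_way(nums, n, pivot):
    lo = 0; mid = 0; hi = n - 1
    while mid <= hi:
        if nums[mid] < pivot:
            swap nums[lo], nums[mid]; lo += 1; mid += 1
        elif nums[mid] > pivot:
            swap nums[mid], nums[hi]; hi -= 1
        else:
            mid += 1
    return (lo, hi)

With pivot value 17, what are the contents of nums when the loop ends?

[11, 15, 9, 14, 4, 17, 18]

lo=0 mid=0 hi=6
11<17: swap(0,0), lo=1 mid=1 ⇒ [11, 15, 9, 14, 18, 17, 4]
15<17: swap(1,1), lo=2 mid=2 ⇒ [11, 15, 9, 14, 18, 17, 4]
9<17: swap(2,2), lo=3 mid=3 ⇒ [11, 15, 9, 14, 18, 17, 4]
14<17: swap(3,3), lo=4 mid=4 ⇒ [11, 15, 9, 14, 18, 17, 4]
18>17: swap(4,6), hi=5 ⇒ [11, 15, 9, 14, 4, 17, 18]
4<17: swap(4,4), lo=5 mid=5 ⇒ [11, 15, 9, 14, 4, 17, 18]
17=17: mid=6
done. lo=5 hi=5; nums=[11, 15, 9, 14, 4, 17, 18]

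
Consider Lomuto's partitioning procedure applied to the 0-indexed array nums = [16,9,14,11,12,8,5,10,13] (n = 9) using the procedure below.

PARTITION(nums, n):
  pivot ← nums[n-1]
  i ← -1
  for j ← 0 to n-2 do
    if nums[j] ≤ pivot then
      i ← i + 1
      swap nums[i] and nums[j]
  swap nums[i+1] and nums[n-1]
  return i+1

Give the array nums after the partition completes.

pivot=13, i=-1
j=0: 16>13, skip
j=1: 9≤13, i=0, swap(0,1) ⇒ [9,16,14,11,12,8,5,10,13]
j=2: 14>13, skip
j=3: 11≤13, i=1, swap(1,3) ⇒ [9,11,14,16,12,8,5,10,13]
j=4: 12≤13, i=2, swap(2,4) ⇒ [9,11,12,16,14,8,5,10,13]
j=5: 8≤13, i=3, swap(3,5) ⇒ [9,11,12,8,14,16,5,10,13]
j=6: 5≤13, i=4, swap(4,6) ⇒ [9,11,12,8,5,16,14,10,13]
j=7: 10≤13, i=5, swap(5,7) ⇒ [9,11,12,8,5,10,14,16,13]
swap(6,8) ⇒ [9,11,12,8,5,10,13,16,14]; return 6

[9,11,12,8,5,10,13,16,14]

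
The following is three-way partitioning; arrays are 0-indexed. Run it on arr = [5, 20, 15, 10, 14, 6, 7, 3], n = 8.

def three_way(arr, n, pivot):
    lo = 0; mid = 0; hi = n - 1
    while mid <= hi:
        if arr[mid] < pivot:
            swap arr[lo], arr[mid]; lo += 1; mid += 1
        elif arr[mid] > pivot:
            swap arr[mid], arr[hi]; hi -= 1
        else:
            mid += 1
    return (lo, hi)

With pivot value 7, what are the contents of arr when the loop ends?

lo=0 mid=0 hi=7
5<7: swap(0,0), lo=1 mid=1 ⇒ [5, 20, 15, 10, 14, 6, 7, 3]
20>7: swap(1,7), hi=6 ⇒ [5, 3, 15, 10, 14, 6, 7, 20]
3<7: swap(1,1), lo=2 mid=2 ⇒ [5, 3, 15, 10, 14, 6, 7, 20]
15>7: swap(2,6), hi=5 ⇒ [5, 3, 7, 10, 14, 6, 15, 20]
7=7: mid=3
10>7: swap(3,5), hi=4 ⇒ [5, 3, 7, 6, 14, 10, 15, 20]
6<7: swap(2,3), lo=3 mid=4 ⇒ [5, 3, 6, 7, 14, 10, 15, 20]
14>7: swap(4,4), hi=3 ⇒ [5, 3, 6, 7, 14, 10, 15, 20]
done. lo=3 hi=3; arr=[5, 3, 6, 7, 14, 10, 15, 20]

[5, 3, 6, 7, 14, 10, 15, 20]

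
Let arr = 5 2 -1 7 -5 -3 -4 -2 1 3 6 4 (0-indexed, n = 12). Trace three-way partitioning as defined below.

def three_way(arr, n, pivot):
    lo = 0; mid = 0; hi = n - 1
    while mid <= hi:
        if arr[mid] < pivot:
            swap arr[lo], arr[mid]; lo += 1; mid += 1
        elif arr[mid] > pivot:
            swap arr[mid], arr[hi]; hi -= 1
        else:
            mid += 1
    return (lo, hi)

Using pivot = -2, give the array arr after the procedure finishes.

pivot = -2; lo=0, mid=0, hi=11
arr[mid]=5>-2: swap arr[0],arr[11]; hi=10 → 4 2 -1 7 -5 -3 -4 -2 1 3 6 5
arr[mid]=4>-2: swap arr[0],arr[10]; hi=9 → 6 2 -1 7 -5 -3 -4 -2 1 3 4 5
arr[mid]=6>-2: swap arr[0],arr[9]; hi=8 → 3 2 -1 7 -5 -3 -4 -2 1 6 4 5
arr[mid]=3>-2: swap arr[0],arr[8]; hi=7 → 1 2 -1 7 -5 -3 -4 -2 3 6 4 5
arr[mid]=1>-2: swap arr[0],arr[7]; hi=6 → -2 2 -1 7 -5 -3 -4 1 3 6 4 5
arr[mid]=-2=-2: mid=1
arr[mid]=2>-2: swap arr[1],arr[6]; hi=5 → -2 -4 -1 7 -5 -3 2 1 3 6 4 5
arr[mid]=-4<-2: swap arr[0],arr[1]; lo=1,mid=2 → -4 -2 -1 7 -5 -3 2 1 3 6 4 5
arr[mid]=-1>-2: swap arr[2],arr[5]; hi=4 → -4 -2 -3 7 -5 -1 2 1 3 6 4 5
arr[mid]=-3<-2: swap arr[1],arr[2]; lo=2,mid=3 → -4 -3 -2 7 -5 -1 2 1 3 6 4 5
arr[mid]=7>-2: swap arr[3],arr[4]; hi=3 → -4 -3 -2 -5 7 -1 2 1 3 6 4 5
arr[mid]=-5<-2: swap arr[2],arr[3]; lo=3,mid=4 → -4 -3 -5 -2 7 -1 2 1 3 6 4 5
end: lo=3, hi=3; arr = -4 -3 -5 -2 7 -1 2 1 3 6 4 5

-4 -3 -5 -2 7 -1 2 1 3 6 4 5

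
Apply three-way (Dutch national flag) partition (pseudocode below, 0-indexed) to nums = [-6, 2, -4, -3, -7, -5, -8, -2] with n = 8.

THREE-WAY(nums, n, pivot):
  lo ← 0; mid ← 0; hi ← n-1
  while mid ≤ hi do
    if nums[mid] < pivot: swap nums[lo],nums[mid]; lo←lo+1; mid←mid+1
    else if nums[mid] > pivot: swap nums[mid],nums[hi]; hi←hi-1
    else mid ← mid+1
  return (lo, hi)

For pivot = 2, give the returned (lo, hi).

pivot = 2; lo=0, mid=0, hi=7
nums[mid]=-6<2: swap nums[0],nums[0]; lo=1,mid=1 → [-6, 2, -4, -3, -7, -5, -8, -2]
nums[mid]=2=2: mid=2
nums[mid]=-4<2: swap nums[1],nums[2]; lo=2,mid=3 → [-6, -4, 2, -3, -7, -5, -8, -2]
nums[mid]=-3<2: swap nums[2],nums[3]; lo=3,mid=4 → [-6, -4, -3, 2, -7, -5, -8, -2]
nums[mid]=-7<2: swap nums[3],nums[4]; lo=4,mid=5 → [-6, -4, -3, -7, 2, -5, -8, -2]
nums[mid]=-5<2: swap nums[4],nums[5]; lo=5,mid=6 → [-6, -4, -3, -7, -5, 2, -8, -2]
nums[mid]=-8<2: swap nums[5],nums[6]; lo=6,mid=7 → [-6, -4, -3, -7, -5, -8, 2, -2]
nums[mid]=-2<2: swap nums[6],nums[7]; lo=7,mid=8 → [-6, -4, -3, -7, -5, -8, -2, 2]
end: lo=7, hi=7; nums = [-6, -4, -3, -7, -5, -8, -2, 2]

(7, 7)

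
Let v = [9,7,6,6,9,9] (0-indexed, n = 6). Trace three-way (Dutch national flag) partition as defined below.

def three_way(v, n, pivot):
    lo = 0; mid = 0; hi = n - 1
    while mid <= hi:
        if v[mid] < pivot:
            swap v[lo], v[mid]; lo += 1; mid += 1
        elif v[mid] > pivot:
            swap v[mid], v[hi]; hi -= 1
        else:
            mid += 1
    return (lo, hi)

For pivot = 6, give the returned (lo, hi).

(0, 1)

pivot = 6; lo=0, mid=0, hi=5
v[mid]=9>6: swap v[0],v[5]; hi=4 → [9,7,6,6,9,9]
v[mid]=9>6: swap v[0],v[4]; hi=3 → [9,7,6,6,9,9]
v[mid]=9>6: swap v[0],v[3]; hi=2 → [6,7,6,9,9,9]
v[mid]=6=6: mid=1
v[mid]=7>6: swap v[1],v[2]; hi=1 → [6,6,7,9,9,9]
v[mid]=6=6: mid=2
end: lo=0, hi=1; v = [6,6,7,9,9,9]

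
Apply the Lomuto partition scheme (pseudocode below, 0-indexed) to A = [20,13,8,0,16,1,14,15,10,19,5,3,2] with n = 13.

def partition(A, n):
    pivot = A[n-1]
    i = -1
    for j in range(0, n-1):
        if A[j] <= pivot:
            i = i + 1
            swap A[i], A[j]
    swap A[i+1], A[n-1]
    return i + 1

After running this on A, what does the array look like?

pivot=2, i=-1
j=0: 20>2, skip
j=1: 13>2, skip
j=2: 8>2, skip
j=3: 0≤2, i=0, swap(0,3) ⇒ [0,13,8,20,16,1,14,15,10,19,5,3,2]
j=4: 16>2, skip
j=5: 1≤2, i=1, swap(1,5) ⇒ [0,1,8,20,16,13,14,15,10,19,5,3,2]
j=6: 14>2, skip
j=7: 15>2, skip
j=8: 10>2, skip
j=9: 19>2, skip
j=10: 5>2, skip
j=11: 3>2, skip
swap(2,12) ⇒ [0,1,2,20,16,13,14,15,10,19,5,3,8]; return 2

[0,1,2,20,16,13,14,15,10,19,5,3,8]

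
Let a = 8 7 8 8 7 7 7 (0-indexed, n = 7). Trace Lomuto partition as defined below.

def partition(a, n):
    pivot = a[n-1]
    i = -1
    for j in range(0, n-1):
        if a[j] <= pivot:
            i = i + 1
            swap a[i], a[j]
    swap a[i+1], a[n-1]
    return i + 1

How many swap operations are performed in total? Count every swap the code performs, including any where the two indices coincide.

4

pivot=7, i=-1
j=0: 8>7, skip
j=1: 7≤7, i=0, swap(0,1) ⇒ 7 8 8 8 7 7 7
j=2: 8>7, skip
j=3: 8>7, skip
j=4: 7≤7, i=1, swap(1,4) ⇒ 7 7 8 8 8 7 7
j=5: 7≤7, i=2, swap(2,5) ⇒ 7 7 7 8 8 8 7
swap(3,6) ⇒ 7 7 7 7 8 8 8; return 3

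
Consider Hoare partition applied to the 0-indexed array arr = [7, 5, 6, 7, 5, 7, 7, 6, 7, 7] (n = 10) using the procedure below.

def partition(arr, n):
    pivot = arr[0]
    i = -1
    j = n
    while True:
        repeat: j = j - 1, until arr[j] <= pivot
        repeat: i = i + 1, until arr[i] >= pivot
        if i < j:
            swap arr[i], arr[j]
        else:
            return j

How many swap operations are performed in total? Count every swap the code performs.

pivot = arr[0] = 7; i = -1, j = 10
j→9 (arr[9]=7≤7), i→0 (arr[0]=7≥7); i<j, swap → [7, 5, 6, 7, 5, 7, 7, 6, 7, 7]
j→8 (arr[8]=7≤7), i→3 (arr[3]=7≥7); i<j, swap → [7, 5, 6, 7, 5, 7, 7, 6, 7, 7]
j→7 (arr[7]=6≤7), i→5 (arr[5]=7≥7); i<j, swap → [7, 5, 6, 7, 5, 6, 7, 7, 7, 7]
j→6, i→6; i≥j, return j=6. arr = [7, 5, 6, 7, 5, 6, 7, 7, 7, 7]

3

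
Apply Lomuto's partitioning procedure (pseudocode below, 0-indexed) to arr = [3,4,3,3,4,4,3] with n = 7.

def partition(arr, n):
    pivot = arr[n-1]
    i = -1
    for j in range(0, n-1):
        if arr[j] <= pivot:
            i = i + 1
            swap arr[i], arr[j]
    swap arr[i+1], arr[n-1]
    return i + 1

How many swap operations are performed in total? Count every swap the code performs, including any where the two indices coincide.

4

pivot = arr[6] = 3; i = -1
j=0: arr[0]=3 ≤ 3 → i=0, swap arr[0],arr[0] (no change) → [3,4,3,3,4,4,3]
j=1: arr[1]=4 > 3 → no swap
j=2: arr[2]=3 ≤ 3 → i=1, swap arr[1],arr[2] → [3,3,4,3,4,4,3]
j=3: arr[3]=3 ≤ 3 → i=2, swap arr[2],arr[3] → [3,3,3,4,4,4,3]
j=4: arr[4]=4 > 3 → no swap
j=5: arr[5]=4 > 3 → no swap
final swap arr[3],arr[6] → [3,3,3,3,4,4,4]; return 3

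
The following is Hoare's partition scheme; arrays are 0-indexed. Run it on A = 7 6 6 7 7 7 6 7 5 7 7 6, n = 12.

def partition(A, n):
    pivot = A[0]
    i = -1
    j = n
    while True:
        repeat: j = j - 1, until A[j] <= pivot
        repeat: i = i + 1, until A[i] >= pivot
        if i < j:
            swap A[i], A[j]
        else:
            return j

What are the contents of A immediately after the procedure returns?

6 6 6 7 7 5 6 7 7 7 7 7

pivot=7
j stops at 11 (6), i stops at 0 (7); swap ⇒ 6 6 6 7 7 7 6 7 5 7 7 7
j stops at 10 (7), i stops at 3 (7); swap ⇒ 6 6 6 7 7 7 6 7 5 7 7 7
j stops at 9 (7), i stops at 4 (7); swap ⇒ 6 6 6 7 7 7 6 7 5 7 7 7
j stops at 8 (5), i stops at 5 (7); swap ⇒ 6 6 6 7 7 5 6 7 7 7 7 7
j stops at 7, i stops at 7; i≥j ⇒ return 7. A=6 6 6 7 7 5 6 7 7 7 7 7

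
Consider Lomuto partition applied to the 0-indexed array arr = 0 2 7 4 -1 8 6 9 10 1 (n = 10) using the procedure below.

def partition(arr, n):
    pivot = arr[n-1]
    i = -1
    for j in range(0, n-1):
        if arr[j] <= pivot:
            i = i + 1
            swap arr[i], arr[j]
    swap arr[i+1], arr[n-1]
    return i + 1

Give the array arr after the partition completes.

pivot = arr[9] = 1; i = -1
j=0: arr[0]=0 ≤ 1 → i=0, swap arr[0],arr[0] (no change) → 0 2 7 4 -1 8 6 9 10 1
j=1: arr[1]=2 > 1 → no swap
j=2: arr[2]=7 > 1 → no swap
j=3: arr[3]=4 > 1 → no swap
j=4: arr[4]=-1 ≤ 1 → i=1, swap arr[1],arr[4] → 0 -1 7 4 2 8 6 9 10 1
j=5: arr[5]=8 > 1 → no swap
j=6: arr[6]=6 > 1 → no swap
j=7: arr[7]=9 > 1 → no swap
j=8: arr[8]=10 > 1 → no swap
final swap arr[2],arr[9] → 0 -1 1 4 2 8 6 9 10 7; return 2

0 -1 1 4 2 8 6 9 10 7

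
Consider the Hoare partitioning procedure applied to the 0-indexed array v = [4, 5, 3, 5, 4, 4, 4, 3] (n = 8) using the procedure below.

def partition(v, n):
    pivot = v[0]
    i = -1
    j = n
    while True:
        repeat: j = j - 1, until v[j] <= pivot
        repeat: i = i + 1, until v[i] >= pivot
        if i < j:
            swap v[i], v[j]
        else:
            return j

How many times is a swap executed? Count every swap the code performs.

3

pivot = v[0] = 4; i = -1, j = 8
j→7 (v[7]=3≤4), i→0 (v[0]=4≥4); i<j, swap → [3, 5, 3, 5, 4, 4, 4, 4]
j→6 (v[6]=4≤4), i→1 (v[1]=5≥4); i<j, swap → [3, 4, 3, 5, 4, 4, 5, 4]
j→5 (v[5]=4≤4), i→3 (v[3]=5≥4); i<j, swap → [3, 4, 3, 4, 4, 5, 5, 4]
j→4, i→4; i≥j, return j=4. v = [3, 4, 3, 4, 4, 5, 5, 4]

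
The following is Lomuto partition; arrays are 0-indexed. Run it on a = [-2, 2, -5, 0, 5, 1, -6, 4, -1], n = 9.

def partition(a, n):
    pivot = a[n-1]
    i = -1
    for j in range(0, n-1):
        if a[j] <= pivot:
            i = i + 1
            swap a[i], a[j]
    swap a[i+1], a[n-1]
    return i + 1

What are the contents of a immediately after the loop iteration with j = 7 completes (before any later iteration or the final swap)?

[-2, -5, -6, 0, 5, 1, 2, 4, -1]

pivot = a[8] = -1; i = -1
j=0: a[0]=-2 ≤ -1 → i=0, swap a[0],a[0] (no change) → [-2, 2, -5, 0, 5, 1, -6, 4, -1]
j=1: a[1]=2 > -1 → no swap
j=2: a[2]=-5 ≤ -1 → i=1, swap a[1],a[2] → [-2, -5, 2, 0, 5, 1, -6, 4, -1]
j=3: a[3]=0 > -1 → no swap
j=4: a[4]=5 > -1 → no swap
j=5: a[5]=1 > -1 → no swap
j=6: a[6]=-6 ≤ -1 → i=2, swap a[2],a[6] → [-2, -5, -6, 0, 5, 1, 2, 4, -1]
j=7: a[7]=4 > -1 → no swap
(after j=7) a = [-2, -5, -6, 0, 5, 1, 2, 4, -1]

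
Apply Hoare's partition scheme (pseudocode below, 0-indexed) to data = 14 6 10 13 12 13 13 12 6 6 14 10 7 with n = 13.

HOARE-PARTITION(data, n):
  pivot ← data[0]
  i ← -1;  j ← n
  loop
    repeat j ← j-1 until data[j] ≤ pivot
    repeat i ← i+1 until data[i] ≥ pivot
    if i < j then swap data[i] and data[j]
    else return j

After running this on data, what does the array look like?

7 6 10 13 12 13 13 12 6 6 10 14 14

pivot = data[0] = 14; i = -1, j = 13
j→12 (data[12]=7≤14), i→0 (data[0]=14≥14); i<j, swap → 7 6 10 13 12 13 13 12 6 6 14 10 14
j→11 (data[11]=10≤14), i→10 (data[10]=14≥14); i<j, swap → 7 6 10 13 12 13 13 12 6 6 10 14 14
j→10, i→11; i≥j, return j=10. data = 7 6 10 13 12 13 13 12 6 6 10 14 14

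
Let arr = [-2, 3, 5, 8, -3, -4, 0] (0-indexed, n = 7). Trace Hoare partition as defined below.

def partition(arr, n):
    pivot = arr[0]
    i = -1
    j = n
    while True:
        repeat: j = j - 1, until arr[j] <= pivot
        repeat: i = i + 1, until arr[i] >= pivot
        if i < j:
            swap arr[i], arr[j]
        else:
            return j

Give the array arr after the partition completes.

[-4, -3, 5, 8, 3, -2, 0]

pivot=-2
j stops at 5 (-4), i stops at 0 (-2); swap ⇒ [-4, 3, 5, 8, -3, -2, 0]
j stops at 4 (-3), i stops at 1 (3); swap ⇒ [-4, -3, 5, 8, 3, -2, 0]
j stops at 1, i stops at 2; i≥j ⇒ return 1. arr=[-4, -3, 5, 8, 3, -2, 0]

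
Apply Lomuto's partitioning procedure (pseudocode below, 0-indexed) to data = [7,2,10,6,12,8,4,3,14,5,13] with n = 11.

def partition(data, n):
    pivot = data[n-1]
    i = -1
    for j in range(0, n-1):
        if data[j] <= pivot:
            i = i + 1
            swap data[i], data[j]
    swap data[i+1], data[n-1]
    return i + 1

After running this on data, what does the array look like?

pivot = data[10] = 13; i = -1
j=0: data[0]=7 ≤ 13 → i=0, swap data[0],data[0] (no change) → [7,2,10,6,12,8,4,3,14,5,13]
j=1: data[1]=2 ≤ 13 → i=1, swap data[1],data[1] (no change) → [7,2,10,6,12,8,4,3,14,5,13]
j=2: data[2]=10 ≤ 13 → i=2, swap data[2],data[2] (no change) → [7,2,10,6,12,8,4,3,14,5,13]
j=3: data[3]=6 ≤ 13 → i=3, swap data[3],data[3] (no change) → [7,2,10,6,12,8,4,3,14,5,13]
j=4: data[4]=12 ≤ 13 → i=4, swap data[4],data[4] (no change) → [7,2,10,6,12,8,4,3,14,5,13]
j=5: data[5]=8 ≤ 13 → i=5, swap data[5],data[5] (no change) → [7,2,10,6,12,8,4,3,14,5,13]
j=6: data[6]=4 ≤ 13 → i=6, swap data[6],data[6] (no change) → [7,2,10,6,12,8,4,3,14,5,13]
j=7: data[7]=3 ≤ 13 → i=7, swap data[7],data[7] (no change) → [7,2,10,6,12,8,4,3,14,5,13]
j=8: data[8]=14 > 13 → no swap
j=9: data[9]=5 ≤ 13 → i=8, swap data[8],data[9] → [7,2,10,6,12,8,4,3,5,14,13]
final swap data[9],data[10] → [7,2,10,6,12,8,4,3,5,13,14]; return 9

[7,2,10,6,12,8,4,3,5,13,14]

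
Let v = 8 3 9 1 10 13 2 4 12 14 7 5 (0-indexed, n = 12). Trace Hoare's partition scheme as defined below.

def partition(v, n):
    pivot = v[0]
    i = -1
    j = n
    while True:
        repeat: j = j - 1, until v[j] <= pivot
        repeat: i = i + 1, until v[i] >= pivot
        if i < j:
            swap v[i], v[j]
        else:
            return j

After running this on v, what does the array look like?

5 3 7 1 4 2 13 10 12 14 9 8

pivot=8
j stops at 11 (5), i stops at 0 (8); swap ⇒ 5 3 9 1 10 13 2 4 12 14 7 8
j stops at 10 (7), i stops at 2 (9); swap ⇒ 5 3 7 1 10 13 2 4 12 14 9 8
j stops at 7 (4), i stops at 4 (10); swap ⇒ 5 3 7 1 4 13 2 10 12 14 9 8
j stops at 6 (2), i stops at 5 (13); swap ⇒ 5 3 7 1 4 2 13 10 12 14 9 8
j stops at 5, i stops at 6; i≥j ⇒ return 5. v=5 3 7 1 4 2 13 10 12 14 9 8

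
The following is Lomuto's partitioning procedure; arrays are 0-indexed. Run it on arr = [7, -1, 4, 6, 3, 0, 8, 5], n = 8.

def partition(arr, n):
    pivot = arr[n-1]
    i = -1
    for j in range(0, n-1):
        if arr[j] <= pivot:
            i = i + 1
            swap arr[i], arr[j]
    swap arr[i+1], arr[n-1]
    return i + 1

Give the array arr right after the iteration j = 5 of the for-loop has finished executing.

pivot = arr[7] = 5; i = -1
j=0: arr[0]=7 > 5 → no swap
j=1: arr[1]=-1 ≤ 5 → i=0, swap arr[0],arr[1] → [-1, 7, 4, 6, 3, 0, 8, 5]
j=2: arr[2]=4 ≤ 5 → i=1, swap arr[1],arr[2] → [-1, 4, 7, 6, 3, 0, 8, 5]
j=3: arr[3]=6 > 5 → no swap
j=4: arr[4]=3 ≤ 5 → i=2, swap arr[2],arr[4] → [-1, 4, 3, 6, 7, 0, 8, 5]
j=5: arr[5]=0 ≤ 5 → i=3, swap arr[3],arr[5] → [-1, 4, 3, 0, 7, 6, 8, 5]
(after j=5) arr = [-1, 4, 3, 0, 7, 6, 8, 5]

[-1, 4, 3, 0, 7, 6, 8, 5]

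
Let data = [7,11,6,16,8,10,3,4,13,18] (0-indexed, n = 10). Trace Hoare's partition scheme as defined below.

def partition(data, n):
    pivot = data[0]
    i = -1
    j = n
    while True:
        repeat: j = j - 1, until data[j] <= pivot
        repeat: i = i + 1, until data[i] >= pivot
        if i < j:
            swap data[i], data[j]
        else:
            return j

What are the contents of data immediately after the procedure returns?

[4,3,6,16,8,10,11,7,13,18]

pivot=7
j stops at 7 (4), i stops at 0 (7); swap ⇒ [4,11,6,16,8,10,3,7,13,18]
j stops at 6 (3), i stops at 1 (11); swap ⇒ [4,3,6,16,8,10,11,7,13,18]
j stops at 2, i stops at 3; i≥j ⇒ return 2. data=[4,3,6,16,8,10,11,7,13,18]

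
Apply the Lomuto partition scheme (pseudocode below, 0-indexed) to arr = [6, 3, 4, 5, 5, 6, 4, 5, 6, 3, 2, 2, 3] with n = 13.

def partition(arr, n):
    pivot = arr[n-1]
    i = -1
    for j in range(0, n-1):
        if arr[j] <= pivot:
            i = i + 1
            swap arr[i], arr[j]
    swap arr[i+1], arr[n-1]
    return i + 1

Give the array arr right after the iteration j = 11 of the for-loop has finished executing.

pivot=3, i=-1
j=0: 6>3, skip
j=1: 3≤3, i=0, swap(0,1) ⇒ [3, 6, 4, 5, 5, 6, 4, 5, 6, 3, 2, 2, 3]
j=2: 4>3, skip
j=3: 5>3, skip
j=4: 5>3, skip
j=5: 6>3, skip
j=6: 4>3, skip
j=7: 5>3, skip
j=8: 6>3, skip
j=9: 3≤3, i=1, swap(1,9) ⇒ [3, 3, 4, 5, 5, 6, 4, 5, 6, 6, 2, 2, 3]
j=10: 2≤3, i=2, swap(2,10) ⇒ [3, 3, 2, 5, 5, 6, 4, 5, 6, 6, 4, 2, 3]
j=11: 2≤3, i=3, swap(3,11) ⇒ [3, 3, 2, 2, 5, 6, 4, 5, 6, 6, 4, 5, 3]
(after j=11) arr = [3, 3, 2, 2, 5, 6, 4, 5, 6, 6, 4, 5, 3]

[3, 3, 2, 2, 5, 6, 4, 5, 6, 6, 4, 5, 3]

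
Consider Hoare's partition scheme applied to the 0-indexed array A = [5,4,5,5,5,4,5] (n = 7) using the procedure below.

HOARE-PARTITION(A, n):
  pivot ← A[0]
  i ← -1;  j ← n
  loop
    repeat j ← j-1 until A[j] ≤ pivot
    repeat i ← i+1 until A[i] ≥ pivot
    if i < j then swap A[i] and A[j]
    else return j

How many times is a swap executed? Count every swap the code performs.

3

pivot=5
j stops at 6 (5), i stops at 0 (5); swap ⇒ [5,4,5,5,5,4,5]
j stops at 5 (4), i stops at 2 (5); swap ⇒ [5,4,4,5,5,5,5]
j stops at 4 (5), i stops at 3 (5); swap ⇒ [5,4,4,5,5,5,5]
j stops at 3, i stops at 4; i≥j ⇒ return 3. A=[5,4,4,5,5,5,5]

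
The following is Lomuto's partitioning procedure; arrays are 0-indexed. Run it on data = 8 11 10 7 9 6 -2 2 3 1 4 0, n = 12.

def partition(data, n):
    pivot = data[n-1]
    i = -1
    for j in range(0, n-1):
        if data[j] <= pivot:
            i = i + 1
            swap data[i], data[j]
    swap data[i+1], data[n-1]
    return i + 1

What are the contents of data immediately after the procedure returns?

pivot = data[11] = 0; i = -1
j=0: data[0]=8 > 0 → no swap
j=1: data[1]=11 > 0 → no swap
j=2: data[2]=10 > 0 → no swap
j=3: data[3]=7 > 0 → no swap
j=4: data[4]=9 > 0 → no swap
j=5: data[5]=6 > 0 → no swap
j=6: data[6]=-2 ≤ 0 → i=0, swap data[0],data[6] → -2 11 10 7 9 6 8 2 3 1 4 0
j=7: data[7]=2 > 0 → no swap
j=8: data[8]=3 > 0 → no swap
j=9: data[9]=1 > 0 → no swap
j=10: data[10]=4 > 0 → no swap
final swap data[1],data[11] → -2 0 10 7 9 6 8 2 3 1 4 11; return 1

-2 0 10 7 9 6 8 2 3 1 4 11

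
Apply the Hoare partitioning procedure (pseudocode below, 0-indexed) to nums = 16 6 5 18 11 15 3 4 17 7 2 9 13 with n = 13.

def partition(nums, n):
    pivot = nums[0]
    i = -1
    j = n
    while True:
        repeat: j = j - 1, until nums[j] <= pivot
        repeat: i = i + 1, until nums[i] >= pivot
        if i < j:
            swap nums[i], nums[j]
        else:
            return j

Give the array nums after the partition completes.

pivot = nums[0] = 16; i = -1, j = 13
j→12 (nums[12]=13≤16), i→0 (nums[0]=16≥16); i<j, swap → 13 6 5 18 11 15 3 4 17 7 2 9 16
j→11 (nums[11]=9≤16), i→3 (nums[3]=18≥16); i<j, swap → 13 6 5 9 11 15 3 4 17 7 2 18 16
j→10 (nums[10]=2≤16), i→8 (nums[8]=17≥16); i<j, swap → 13 6 5 9 11 15 3 4 2 7 17 18 16
j→9, i→10; i≥j, return j=9. nums = 13 6 5 9 11 15 3 4 2 7 17 18 16

13 6 5 9 11 15 3 4 2 7 17 18 16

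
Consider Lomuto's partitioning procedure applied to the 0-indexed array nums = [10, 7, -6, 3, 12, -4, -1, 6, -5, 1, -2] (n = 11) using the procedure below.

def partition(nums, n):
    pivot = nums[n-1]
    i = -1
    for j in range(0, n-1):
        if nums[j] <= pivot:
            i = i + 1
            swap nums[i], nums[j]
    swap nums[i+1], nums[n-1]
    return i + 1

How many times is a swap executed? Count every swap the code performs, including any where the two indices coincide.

pivot = nums[10] = -2; i = -1
j=0: nums[0]=10 > -2 → no swap
j=1: nums[1]=7 > -2 → no swap
j=2: nums[2]=-6 ≤ -2 → i=0, swap nums[0],nums[2] → [-6, 7, 10, 3, 12, -4, -1, 6, -5, 1, -2]
j=3: nums[3]=3 > -2 → no swap
j=4: nums[4]=12 > -2 → no swap
j=5: nums[5]=-4 ≤ -2 → i=1, swap nums[1],nums[5] → [-6, -4, 10, 3, 12, 7, -1, 6, -5, 1, -2]
j=6: nums[6]=-1 > -2 → no swap
j=7: nums[7]=6 > -2 → no swap
j=8: nums[8]=-5 ≤ -2 → i=2, swap nums[2],nums[8] → [-6, -4, -5, 3, 12, 7, -1, 6, 10, 1, -2]
j=9: nums[9]=1 > -2 → no swap
final swap nums[3],nums[10] → [-6, -4, -5, -2, 12, 7, -1, 6, 10, 1, 3]; return 3

4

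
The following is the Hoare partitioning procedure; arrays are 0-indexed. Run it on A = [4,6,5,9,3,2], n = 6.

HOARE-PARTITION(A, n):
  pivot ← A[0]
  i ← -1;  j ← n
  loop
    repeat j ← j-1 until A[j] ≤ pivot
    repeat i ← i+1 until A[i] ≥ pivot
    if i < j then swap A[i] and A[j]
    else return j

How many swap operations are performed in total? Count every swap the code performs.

pivot=4
j stops at 5 (2), i stops at 0 (4); swap ⇒ [2,6,5,9,3,4]
j stops at 4 (3), i stops at 1 (6); swap ⇒ [2,3,5,9,6,4]
j stops at 1, i stops at 2; i≥j ⇒ return 1. A=[2,3,5,9,6,4]

2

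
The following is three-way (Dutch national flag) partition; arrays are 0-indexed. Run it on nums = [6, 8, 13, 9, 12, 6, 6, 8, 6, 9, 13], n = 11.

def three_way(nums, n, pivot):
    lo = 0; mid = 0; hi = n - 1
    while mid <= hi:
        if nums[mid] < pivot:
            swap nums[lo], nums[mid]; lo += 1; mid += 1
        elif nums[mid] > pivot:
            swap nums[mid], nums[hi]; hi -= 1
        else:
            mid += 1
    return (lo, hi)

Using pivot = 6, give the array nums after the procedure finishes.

pivot = 6; lo=0, mid=0, hi=10
nums[mid]=6=6: mid=1
nums[mid]=8>6: swap nums[1],nums[10]; hi=9 → [6, 13, 13, 9, 12, 6, 6, 8, 6, 9, 8]
nums[mid]=13>6: swap nums[1],nums[9]; hi=8 → [6, 9, 13, 9, 12, 6, 6, 8, 6, 13, 8]
nums[mid]=9>6: swap nums[1],nums[8]; hi=7 → [6, 6, 13, 9, 12, 6, 6, 8, 9, 13, 8]
nums[mid]=6=6: mid=2
nums[mid]=13>6: swap nums[2],nums[7]; hi=6 → [6, 6, 8, 9, 12, 6, 6, 13, 9, 13, 8]
nums[mid]=8>6: swap nums[2],nums[6]; hi=5 → [6, 6, 6, 9, 12, 6, 8, 13, 9, 13, 8]
nums[mid]=6=6: mid=3
nums[mid]=9>6: swap nums[3],nums[5]; hi=4 → [6, 6, 6, 6, 12, 9, 8, 13, 9, 13, 8]
nums[mid]=6=6: mid=4
nums[mid]=12>6: swap nums[4],nums[4]; hi=3 → [6, 6, 6, 6, 12, 9, 8, 13, 9, 13, 8]
end: lo=0, hi=3; nums = [6, 6, 6, 6, 12, 9, 8, 13, 9, 13, 8]

[6, 6, 6, 6, 12, 9, 8, 13, 9, 13, 8]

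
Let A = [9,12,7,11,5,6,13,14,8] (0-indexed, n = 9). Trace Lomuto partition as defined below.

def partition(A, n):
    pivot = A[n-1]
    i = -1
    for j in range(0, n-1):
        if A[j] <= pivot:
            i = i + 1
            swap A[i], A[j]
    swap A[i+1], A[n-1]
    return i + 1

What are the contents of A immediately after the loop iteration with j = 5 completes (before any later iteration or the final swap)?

pivot=8, i=-1
j=0: 9>8, skip
j=1: 12>8, skip
j=2: 7≤8, i=0, swap(0,2) ⇒ [7,12,9,11,5,6,13,14,8]
j=3: 11>8, skip
j=4: 5≤8, i=1, swap(1,4) ⇒ [7,5,9,11,12,6,13,14,8]
j=5: 6≤8, i=2, swap(2,5) ⇒ [7,5,6,11,12,9,13,14,8]
(after j=5) A = [7,5,6,11,12,9,13,14,8]

[7,5,6,11,12,9,13,14,8]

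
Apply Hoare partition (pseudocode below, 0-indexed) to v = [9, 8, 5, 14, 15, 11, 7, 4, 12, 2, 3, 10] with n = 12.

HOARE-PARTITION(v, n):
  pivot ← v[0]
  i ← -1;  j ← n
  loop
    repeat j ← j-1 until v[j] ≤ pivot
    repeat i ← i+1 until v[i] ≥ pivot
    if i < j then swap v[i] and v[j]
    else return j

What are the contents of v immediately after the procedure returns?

[3, 8, 5, 2, 4, 7, 11, 15, 12, 14, 9, 10]

pivot=9
j stops at 10 (3), i stops at 0 (9); swap ⇒ [3, 8, 5, 14, 15, 11, 7, 4, 12, 2, 9, 10]
j stops at 9 (2), i stops at 3 (14); swap ⇒ [3, 8, 5, 2, 15, 11, 7, 4, 12, 14, 9, 10]
j stops at 7 (4), i stops at 4 (15); swap ⇒ [3, 8, 5, 2, 4, 11, 7, 15, 12, 14, 9, 10]
j stops at 6 (7), i stops at 5 (11); swap ⇒ [3, 8, 5, 2, 4, 7, 11, 15, 12, 14, 9, 10]
j stops at 5, i stops at 6; i≥j ⇒ return 5. v=[3, 8, 5, 2, 4, 7, 11, 15, 12, 14, 9, 10]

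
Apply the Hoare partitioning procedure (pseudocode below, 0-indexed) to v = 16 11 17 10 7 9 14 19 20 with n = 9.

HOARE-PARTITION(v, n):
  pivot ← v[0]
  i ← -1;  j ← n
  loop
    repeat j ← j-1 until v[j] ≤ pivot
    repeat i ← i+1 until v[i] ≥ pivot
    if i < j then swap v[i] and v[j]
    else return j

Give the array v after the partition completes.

14 11 9 10 7 17 16 19 20

pivot = v[0] = 16; i = -1, j = 9
j→6 (v[6]=14≤16), i→0 (v[0]=16≥16); i<j, swap → 14 11 17 10 7 9 16 19 20
j→5 (v[5]=9≤16), i→2 (v[2]=17≥16); i<j, swap → 14 11 9 10 7 17 16 19 20
j→4, i→5; i≥j, return j=4. v = 14 11 9 10 7 17 16 19 20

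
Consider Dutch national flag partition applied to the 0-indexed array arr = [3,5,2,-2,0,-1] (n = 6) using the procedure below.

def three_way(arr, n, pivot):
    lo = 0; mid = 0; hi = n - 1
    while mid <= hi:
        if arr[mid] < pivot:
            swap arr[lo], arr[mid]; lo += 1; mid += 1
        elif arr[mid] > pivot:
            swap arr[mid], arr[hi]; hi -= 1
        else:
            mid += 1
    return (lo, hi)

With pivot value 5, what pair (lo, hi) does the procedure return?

(5, 5)

pivot = 5; lo=0, mid=0, hi=5
arr[mid]=3<5: swap arr[0],arr[0]; lo=1,mid=1 → [3,5,2,-2,0,-1]
arr[mid]=5=5: mid=2
arr[mid]=2<5: swap arr[1],arr[2]; lo=2,mid=3 → [3,2,5,-2,0,-1]
arr[mid]=-2<5: swap arr[2],arr[3]; lo=3,mid=4 → [3,2,-2,5,0,-1]
arr[mid]=0<5: swap arr[3],arr[4]; lo=4,mid=5 → [3,2,-2,0,5,-1]
arr[mid]=-1<5: swap arr[4],arr[5]; lo=5,mid=6 → [3,2,-2,0,-1,5]
end: lo=5, hi=5; arr = [3,2,-2,0,-1,5]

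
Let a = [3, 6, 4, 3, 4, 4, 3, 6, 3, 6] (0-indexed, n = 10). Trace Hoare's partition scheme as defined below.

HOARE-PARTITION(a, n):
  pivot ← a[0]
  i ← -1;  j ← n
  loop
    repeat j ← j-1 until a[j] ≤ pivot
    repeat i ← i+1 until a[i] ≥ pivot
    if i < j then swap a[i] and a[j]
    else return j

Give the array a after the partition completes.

[3, 3, 3, 4, 4, 4, 6, 6, 3, 6]

pivot = a[0] = 3; i = -1, j = 10
j→8 (a[8]=3≤3), i→0 (a[0]=3≥3); i<j, swap → [3, 6, 4, 3, 4, 4, 3, 6, 3, 6]
j→6 (a[6]=3≤3), i→1 (a[1]=6≥3); i<j, swap → [3, 3, 4, 3, 4, 4, 6, 6, 3, 6]
j→3 (a[3]=3≤3), i→2 (a[2]=4≥3); i<j, swap → [3, 3, 3, 4, 4, 4, 6, 6, 3, 6]
j→2, i→3; i≥j, return j=2. a = [3, 3, 3, 4, 4, 4, 6, 6, 3, 6]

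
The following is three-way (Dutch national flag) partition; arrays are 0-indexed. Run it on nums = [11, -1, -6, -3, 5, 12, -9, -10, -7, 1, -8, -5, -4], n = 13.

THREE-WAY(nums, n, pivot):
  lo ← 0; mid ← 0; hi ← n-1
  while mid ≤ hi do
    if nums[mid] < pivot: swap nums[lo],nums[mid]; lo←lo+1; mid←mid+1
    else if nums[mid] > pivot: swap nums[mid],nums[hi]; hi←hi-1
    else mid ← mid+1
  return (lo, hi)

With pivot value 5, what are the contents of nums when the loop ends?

lo=0 mid=0 hi=12
11>5: swap(0,12), hi=11 ⇒ [-4, -1, -6, -3, 5, 12, -9, -10, -7, 1, -8, -5, 11]
-4<5: swap(0,0), lo=1 mid=1 ⇒ [-4, -1, -6, -3, 5, 12, -9, -10, -7, 1, -8, -5, 11]
-1<5: swap(1,1), lo=2 mid=2 ⇒ [-4, -1, -6, -3, 5, 12, -9, -10, -7, 1, -8, -5, 11]
-6<5: swap(2,2), lo=3 mid=3 ⇒ [-4, -1, -6, -3, 5, 12, -9, -10, -7, 1, -8, -5, 11]
-3<5: swap(3,3), lo=4 mid=4 ⇒ [-4, -1, -6, -3, 5, 12, -9, -10, -7, 1, -8, -5, 11]
5=5: mid=5
12>5: swap(5,11), hi=10 ⇒ [-4, -1, -6, -3, 5, -5, -9, -10, -7, 1, -8, 12, 11]
-5<5: swap(4,5), lo=5 mid=6 ⇒ [-4, -1, -6, -3, -5, 5, -9, -10, -7, 1, -8, 12, 11]
-9<5: swap(5,6), lo=6 mid=7 ⇒ [-4, -1, -6, -3, -5, -9, 5, -10, -7, 1, -8, 12, 11]
-10<5: swap(6,7), lo=7 mid=8 ⇒ [-4, -1, -6, -3, -5, -9, -10, 5, -7, 1, -8, 12, 11]
-7<5: swap(7,8), lo=8 mid=9 ⇒ [-4, -1, -6, -3, -5, -9, -10, -7, 5, 1, -8, 12, 11]
1<5: swap(8,9), lo=9 mid=10 ⇒ [-4, -1, -6, -3, -5, -9, -10, -7, 1, 5, -8, 12, 11]
-8<5: swap(9,10), lo=10 mid=11 ⇒ [-4, -1, -6, -3, -5, -9, -10, -7, 1, -8, 5, 12, 11]
done. lo=10 hi=10; nums=[-4, -1, -6, -3, -5, -9, -10, -7, 1, -8, 5, 12, 11]

[-4, -1, -6, -3, -5, -9, -10, -7, 1, -8, 5, 12, 11]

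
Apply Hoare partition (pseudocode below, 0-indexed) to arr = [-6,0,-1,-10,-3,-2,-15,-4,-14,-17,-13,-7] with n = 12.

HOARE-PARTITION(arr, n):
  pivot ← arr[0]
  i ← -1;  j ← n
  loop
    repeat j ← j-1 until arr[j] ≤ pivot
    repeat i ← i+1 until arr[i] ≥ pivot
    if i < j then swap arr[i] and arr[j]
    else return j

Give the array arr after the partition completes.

pivot=-6
j stops at 11 (-7), i stops at 0 (-6); swap ⇒ [-7,0,-1,-10,-3,-2,-15,-4,-14,-17,-13,-6]
j stops at 10 (-13), i stops at 1 (0); swap ⇒ [-7,-13,-1,-10,-3,-2,-15,-4,-14,-17,0,-6]
j stops at 9 (-17), i stops at 2 (-1); swap ⇒ [-7,-13,-17,-10,-3,-2,-15,-4,-14,-1,0,-6]
j stops at 8 (-14), i stops at 4 (-3); swap ⇒ [-7,-13,-17,-10,-14,-2,-15,-4,-3,-1,0,-6]
j stops at 6 (-15), i stops at 5 (-2); swap ⇒ [-7,-13,-17,-10,-14,-15,-2,-4,-3,-1,0,-6]
j stops at 5, i stops at 6; i≥j ⇒ return 5. arr=[-7,-13,-17,-10,-14,-15,-2,-4,-3,-1,0,-6]

[-7,-13,-17,-10,-14,-15,-2,-4,-3,-1,0,-6]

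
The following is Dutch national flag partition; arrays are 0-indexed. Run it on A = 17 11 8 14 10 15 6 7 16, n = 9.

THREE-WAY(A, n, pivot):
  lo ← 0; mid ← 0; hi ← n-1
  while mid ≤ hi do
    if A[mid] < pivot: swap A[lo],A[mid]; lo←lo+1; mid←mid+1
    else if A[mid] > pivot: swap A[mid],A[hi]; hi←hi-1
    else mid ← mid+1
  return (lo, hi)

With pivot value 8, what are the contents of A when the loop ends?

7 6 8 10 15 14 11 16 17

pivot = 8; lo=0, mid=0, hi=8
A[mid]=17>8: swap A[0],A[8]; hi=7 → 16 11 8 14 10 15 6 7 17
A[mid]=16>8: swap A[0],A[7]; hi=6 → 7 11 8 14 10 15 6 16 17
A[mid]=7<8: swap A[0],A[0]; lo=1,mid=1 → 7 11 8 14 10 15 6 16 17
A[mid]=11>8: swap A[1],A[6]; hi=5 → 7 6 8 14 10 15 11 16 17
A[mid]=6<8: swap A[1],A[1]; lo=2,mid=2 → 7 6 8 14 10 15 11 16 17
A[mid]=8=8: mid=3
A[mid]=14>8: swap A[3],A[5]; hi=4 → 7 6 8 15 10 14 11 16 17
A[mid]=15>8: swap A[3],A[4]; hi=3 → 7 6 8 10 15 14 11 16 17
A[mid]=10>8: swap A[3],A[3]; hi=2 → 7 6 8 10 15 14 11 16 17
end: lo=2, hi=2; A = 7 6 8 10 15 14 11 16 17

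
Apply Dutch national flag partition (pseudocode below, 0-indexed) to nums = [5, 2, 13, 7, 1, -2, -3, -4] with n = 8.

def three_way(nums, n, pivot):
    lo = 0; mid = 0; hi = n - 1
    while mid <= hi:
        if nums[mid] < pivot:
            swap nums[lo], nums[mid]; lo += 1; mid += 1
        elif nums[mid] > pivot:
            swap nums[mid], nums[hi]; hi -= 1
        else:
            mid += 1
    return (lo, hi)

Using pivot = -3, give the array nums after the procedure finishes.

pivot = -3; lo=0, mid=0, hi=7
nums[mid]=5>-3: swap nums[0],nums[7]; hi=6 → [-4, 2, 13, 7, 1, -2, -3, 5]
nums[mid]=-4<-3: swap nums[0],nums[0]; lo=1,mid=1 → [-4, 2, 13, 7, 1, -2, -3, 5]
nums[mid]=2>-3: swap nums[1],nums[6]; hi=5 → [-4, -3, 13, 7, 1, -2, 2, 5]
nums[mid]=-3=-3: mid=2
nums[mid]=13>-3: swap nums[2],nums[5]; hi=4 → [-4, -3, -2, 7, 1, 13, 2, 5]
nums[mid]=-2>-3: swap nums[2],nums[4]; hi=3 → [-4, -3, 1, 7, -2, 13, 2, 5]
nums[mid]=1>-3: swap nums[2],nums[3]; hi=2 → [-4, -3, 7, 1, -2, 13, 2, 5]
nums[mid]=7>-3: swap nums[2],nums[2]; hi=1 → [-4, -3, 7, 1, -2, 13, 2, 5]
end: lo=1, hi=1; nums = [-4, -3, 7, 1, -2, 13, 2, 5]

[-4, -3, 7, 1, -2, 13, 2, 5]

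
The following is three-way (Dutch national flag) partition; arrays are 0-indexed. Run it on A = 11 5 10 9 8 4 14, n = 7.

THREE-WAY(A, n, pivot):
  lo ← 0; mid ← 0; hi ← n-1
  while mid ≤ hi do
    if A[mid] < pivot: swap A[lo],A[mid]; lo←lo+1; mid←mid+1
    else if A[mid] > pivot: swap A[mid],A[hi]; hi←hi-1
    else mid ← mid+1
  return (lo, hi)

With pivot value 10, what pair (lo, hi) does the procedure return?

lo=0 mid=0 hi=6
11>10: swap(0,6), hi=5 ⇒ 14 5 10 9 8 4 11
14>10: swap(0,5), hi=4 ⇒ 4 5 10 9 8 14 11
4<10: swap(0,0), lo=1 mid=1 ⇒ 4 5 10 9 8 14 11
5<10: swap(1,1), lo=2 mid=2 ⇒ 4 5 10 9 8 14 11
10=10: mid=3
9<10: swap(2,3), lo=3 mid=4 ⇒ 4 5 9 10 8 14 11
8<10: swap(3,4), lo=4 mid=5 ⇒ 4 5 9 8 10 14 11
done. lo=4 hi=4; A=4 5 9 8 10 14 11

(4, 4)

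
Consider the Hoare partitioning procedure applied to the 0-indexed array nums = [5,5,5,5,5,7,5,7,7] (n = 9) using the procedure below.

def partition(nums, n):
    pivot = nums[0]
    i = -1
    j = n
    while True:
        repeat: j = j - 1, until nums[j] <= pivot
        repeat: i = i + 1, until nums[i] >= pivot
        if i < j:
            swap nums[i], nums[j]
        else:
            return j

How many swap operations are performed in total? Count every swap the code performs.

3

pivot=5
j stops at 6 (5), i stops at 0 (5); swap ⇒ [5,5,5,5,5,7,5,7,7]
j stops at 4 (5), i stops at 1 (5); swap ⇒ [5,5,5,5,5,7,5,7,7]
j stops at 3 (5), i stops at 2 (5); swap ⇒ [5,5,5,5,5,7,5,7,7]
j stops at 2, i stops at 3; i≥j ⇒ return 2. nums=[5,5,5,5,5,7,5,7,7]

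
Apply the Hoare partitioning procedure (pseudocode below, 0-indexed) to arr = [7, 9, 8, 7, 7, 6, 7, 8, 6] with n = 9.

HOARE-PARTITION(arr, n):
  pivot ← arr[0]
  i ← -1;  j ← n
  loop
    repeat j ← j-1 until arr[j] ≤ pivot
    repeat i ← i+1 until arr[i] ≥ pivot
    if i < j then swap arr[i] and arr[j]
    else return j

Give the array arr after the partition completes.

[6, 7, 6, 7, 7, 8, 9, 8, 7]

pivot = arr[0] = 7; i = -1, j = 9
j→8 (arr[8]=6≤7), i→0 (arr[0]=7≥7); i<j, swap → [6, 9, 8, 7, 7, 6, 7, 8, 7]
j→6 (arr[6]=7≤7), i→1 (arr[1]=9≥7); i<j, swap → [6, 7, 8, 7, 7, 6, 9, 8, 7]
j→5 (arr[5]=6≤7), i→2 (arr[2]=8≥7); i<j, swap → [6, 7, 6, 7, 7, 8, 9, 8, 7]
j→4 (arr[4]=7≤7), i→3 (arr[3]=7≥7); i<j, swap → [6, 7, 6, 7, 7, 8, 9, 8, 7]
j→3, i→4; i≥j, return j=3. arr = [6, 7, 6, 7, 7, 8, 9, 8, 7]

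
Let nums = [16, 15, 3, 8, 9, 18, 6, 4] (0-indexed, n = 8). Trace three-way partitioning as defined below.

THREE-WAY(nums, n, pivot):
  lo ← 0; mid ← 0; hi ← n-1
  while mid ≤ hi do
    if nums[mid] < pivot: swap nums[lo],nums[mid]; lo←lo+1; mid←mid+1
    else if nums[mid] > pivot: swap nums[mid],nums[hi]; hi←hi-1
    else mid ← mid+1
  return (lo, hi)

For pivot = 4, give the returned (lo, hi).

pivot = 4; lo=0, mid=0, hi=7
nums[mid]=16>4: swap nums[0],nums[7]; hi=6 → [4, 15, 3, 8, 9, 18, 6, 16]
nums[mid]=4=4: mid=1
nums[mid]=15>4: swap nums[1],nums[6]; hi=5 → [4, 6, 3, 8, 9, 18, 15, 16]
nums[mid]=6>4: swap nums[1],nums[5]; hi=4 → [4, 18, 3, 8, 9, 6, 15, 16]
nums[mid]=18>4: swap nums[1],nums[4]; hi=3 → [4, 9, 3, 8, 18, 6, 15, 16]
nums[mid]=9>4: swap nums[1],nums[3]; hi=2 → [4, 8, 3, 9, 18, 6, 15, 16]
nums[mid]=8>4: swap nums[1],nums[2]; hi=1 → [4, 3, 8, 9, 18, 6, 15, 16]
nums[mid]=3<4: swap nums[0],nums[1]; lo=1,mid=2 → [3, 4, 8, 9, 18, 6, 15, 16]
end: lo=1, hi=1; nums = [3, 4, 8, 9, 18, 6, 15, 16]

(1, 1)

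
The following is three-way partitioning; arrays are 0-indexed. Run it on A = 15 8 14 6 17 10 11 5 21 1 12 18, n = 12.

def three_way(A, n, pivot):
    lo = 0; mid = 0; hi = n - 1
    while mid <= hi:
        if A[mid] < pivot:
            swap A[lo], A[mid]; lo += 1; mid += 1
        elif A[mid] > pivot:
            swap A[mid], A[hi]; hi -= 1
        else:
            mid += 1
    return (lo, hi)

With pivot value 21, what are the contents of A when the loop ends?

pivot = 21; lo=0, mid=0, hi=11
A[mid]=15<21: swap A[0],A[0]; lo=1,mid=1 → 15 8 14 6 17 10 11 5 21 1 12 18
A[mid]=8<21: swap A[1],A[1]; lo=2,mid=2 → 15 8 14 6 17 10 11 5 21 1 12 18
A[mid]=14<21: swap A[2],A[2]; lo=3,mid=3 → 15 8 14 6 17 10 11 5 21 1 12 18
A[mid]=6<21: swap A[3],A[3]; lo=4,mid=4 → 15 8 14 6 17 10 11 5 21 1 12 18
A[mid]=17<21: swap A[4],A[4]; lo=5,mid=5 → 15 8 14 6 17 10 11 5 21 1 12 18
A[mid]=10<21: swap A[5],A[5]; lo=6,mid=6 → 15 8 14 6 17 10 11 5 21 1 12 18
A[mid]=11<21: swap A[6],A[6]; lo=7,mid=7 → 15 8 14 6 17 10 11 5 21 1 12 18
A[mid]=5<21: swap A[7],A[7]; lo=8,mid=8 → 15 8 14 6 17 10 11 5 21 1 12 18
A[mid]=21=21: mid=9
A[mid]=1<21: swap A[8],A[9]; lo=9,mid=10 → 15 8 14 6 17 10 11 5 1 21 12 18
A[mid]=12<21: swap A[9],A[10]; lo=10,mid=11 → 15 8 14 6 17 10 11 5 1 12 21 18
A[mid]=18<21: swap A[10],A[11]; lo=11,mid=12 → 15 8 14 6 17 10 11 5 1 12 18 21
end: lo=11, hi=11; A = 15 8 14 6 17 10 11 5 1 12 18 21

15 8 14 6 17 10 11 5 1 12 18 21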